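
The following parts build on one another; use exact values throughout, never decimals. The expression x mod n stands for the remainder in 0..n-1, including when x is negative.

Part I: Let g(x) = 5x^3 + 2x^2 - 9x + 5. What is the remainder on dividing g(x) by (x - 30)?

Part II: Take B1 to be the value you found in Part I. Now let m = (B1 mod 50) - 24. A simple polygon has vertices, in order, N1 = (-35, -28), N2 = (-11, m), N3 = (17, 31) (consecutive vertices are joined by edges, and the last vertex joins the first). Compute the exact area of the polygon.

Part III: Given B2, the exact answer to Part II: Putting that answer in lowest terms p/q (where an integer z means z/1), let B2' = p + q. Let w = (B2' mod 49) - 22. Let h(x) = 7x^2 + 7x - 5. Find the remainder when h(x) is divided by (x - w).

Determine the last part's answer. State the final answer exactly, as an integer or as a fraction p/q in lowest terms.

499

Part I: remainder = value at the root: 5*(30)^3 + 2*(30)^2 - 9*(30)^1 + 5 = (135000) + (1800) + (-270) + (5) = 136535; answer 136535
Part II: B1 = 136535; m = 11; cross terms: (-35*11 - -11*-28)=-693, (-11*31 - 17*11)=-528, (17*-28 - -35*31)=609; twice the area = |-612| = 612; area = 306; answer 306
Part III: B2 = 306; threaded value p + q = 307; w = -9; remainder = value at the root: 7*(-9)^2 + 7*(-9)^1 - 5 = (567) + (-63) + (-5) = 499; answer 499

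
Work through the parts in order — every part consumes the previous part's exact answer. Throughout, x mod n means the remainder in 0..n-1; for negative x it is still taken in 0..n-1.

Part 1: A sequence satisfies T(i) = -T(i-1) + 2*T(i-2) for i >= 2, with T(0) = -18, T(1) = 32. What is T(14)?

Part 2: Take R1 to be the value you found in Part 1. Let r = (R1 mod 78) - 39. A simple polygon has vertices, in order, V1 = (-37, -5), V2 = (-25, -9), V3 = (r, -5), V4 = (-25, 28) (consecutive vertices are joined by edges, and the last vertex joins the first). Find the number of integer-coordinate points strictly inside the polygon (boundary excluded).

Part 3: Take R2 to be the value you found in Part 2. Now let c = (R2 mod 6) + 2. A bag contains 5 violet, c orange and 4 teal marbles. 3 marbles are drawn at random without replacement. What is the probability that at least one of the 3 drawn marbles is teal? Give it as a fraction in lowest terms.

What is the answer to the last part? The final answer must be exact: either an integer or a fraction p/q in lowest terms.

17/28

Part 1: T(2) = -1*(32) + 2*(-18) = -68; iterating: T(2)=-68, T(3)=132, T(4)=-268, T(5)=532, T(6)=-1068, T(7)=2132, T(8)=-4268, T(9)=8532, T(10)=-17068, T(11)=34132, T(12)=-68268, T(13)=136532, T(14)=-273068; answer -273068
Part 2: R1 = -273068; r = -29; cross terms: (-37*-9 - -25*-5)=208, (-25*-5 - -29*-9)=-136, (-29*28 - -25*-5)=-937, (-25*-5 - -37*28)=1161; twice the area = |296| = 296; area = 148; boundary points = 4 + 4 + 1 + 3 = 12; strictly interior points = area - boundary/2 + 1 = 143; answer 143
Part 3: R2 = 143; c = 7; total draws C(16,3) = 560; complement C(12,3) = 220; favorable 560 - 220 = 340; P = 17/28; answer 17/28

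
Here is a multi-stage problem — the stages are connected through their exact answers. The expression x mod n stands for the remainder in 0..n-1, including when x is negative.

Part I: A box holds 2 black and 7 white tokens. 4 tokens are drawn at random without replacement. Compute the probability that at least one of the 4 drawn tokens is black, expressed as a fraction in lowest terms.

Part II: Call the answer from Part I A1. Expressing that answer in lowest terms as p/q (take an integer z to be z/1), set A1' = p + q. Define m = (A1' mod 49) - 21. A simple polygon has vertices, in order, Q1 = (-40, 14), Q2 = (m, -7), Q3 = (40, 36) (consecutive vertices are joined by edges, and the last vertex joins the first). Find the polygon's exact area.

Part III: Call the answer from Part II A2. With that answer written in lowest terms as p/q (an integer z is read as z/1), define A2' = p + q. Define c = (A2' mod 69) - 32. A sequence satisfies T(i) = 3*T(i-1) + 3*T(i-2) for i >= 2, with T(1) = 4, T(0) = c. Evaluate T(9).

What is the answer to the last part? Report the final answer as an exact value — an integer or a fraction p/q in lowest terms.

-445581

Part I: total draws C(9,4) = 126; complement C(7,4) = 35; favorable 126 - 35 = 91; P = 13/18; answer 13/18
Part II: A1 = 13/18; threaded value p + q = 31; m = 10; cross terms: (-40*-7 - 10*14)=140, (10*36 - 40*-7)=640, (40*14 - -40*36)=2000; twice the area = |2780| = 2780; area = 1390; answer 1390
Part III: A2 = 1390; threaded value p + q = 1391; c = -21; T(2) = 3*(4) + 3*(-21) = -51; iterating: T(2)=-51, T(3)=-141, T(4)=-576, T(5)=-2151, T(6)=-8181, T(7)=-30996, T(8)=-117531, T(9)=-445581; answer -445581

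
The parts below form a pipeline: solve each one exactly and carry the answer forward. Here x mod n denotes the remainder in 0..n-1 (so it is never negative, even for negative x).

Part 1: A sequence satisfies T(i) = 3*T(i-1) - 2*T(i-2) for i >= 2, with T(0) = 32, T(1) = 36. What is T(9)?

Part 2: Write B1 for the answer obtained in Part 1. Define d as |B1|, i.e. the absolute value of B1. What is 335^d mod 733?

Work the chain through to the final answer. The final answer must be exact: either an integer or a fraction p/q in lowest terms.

76

Part 1: T(2) = 3*(36) - 2*(32) = 44; iterating: T(2)=44, T(3)=60, T(4)=92, T(5)=156, T(6)=284, T(7)=540, T(8)=1052, T(9)=2076; answer 2076
Part 2: B1 = 2076; d = 2076; squarings mod 733: 335^1=335, 335^2=76, 335^4=645, 335^8=414, 335^16=607, 335^32=483, 335^64=195, 335^128=642, 335^256=218, 335^512=612, 335^1024=714, 335^2048=361; 335^2076 = 335^4 * 335^8 * 335^16 * 335^2048 = 76 (mod 733); answer 76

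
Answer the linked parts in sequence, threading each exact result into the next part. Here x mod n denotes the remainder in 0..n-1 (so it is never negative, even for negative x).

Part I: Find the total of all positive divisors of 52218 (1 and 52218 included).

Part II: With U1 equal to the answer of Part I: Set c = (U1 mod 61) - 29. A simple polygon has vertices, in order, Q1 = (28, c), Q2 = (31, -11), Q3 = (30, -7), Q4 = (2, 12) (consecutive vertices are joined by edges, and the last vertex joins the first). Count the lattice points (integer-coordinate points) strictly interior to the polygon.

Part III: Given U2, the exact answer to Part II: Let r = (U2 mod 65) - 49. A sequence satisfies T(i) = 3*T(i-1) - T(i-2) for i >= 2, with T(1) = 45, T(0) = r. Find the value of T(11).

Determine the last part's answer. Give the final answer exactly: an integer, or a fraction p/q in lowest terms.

830820

Part I: 52218 = 2 * 3^3 * 967; sigma = (1 + 2) * (1 + 3 + 9 + 27) * (1 + 967) = 3 * 40 * 968 = 116160; answer 116160
Part II: U1 = 116160; c = -13; cross terms: (28*-11 - 31*-13)=95, (31*-7 - 30*-11)=113, (30*12 - 2*-7)=374, (2*-13 - 28*12)=-362; twice the area = |220| = 220; area = 110; boundary points = 1 + 1 + 1 + 1 = 4; strictly interior points = area - boundary/2 + 1 = 109; answer 109
Part III: U2 = 109; r = -5; T(2) = 3*(45) - 1*(-5) = 140; iterating: T(2)=140, T(3)=375, T(4)=985, T(5)=2580, T(6)=6755, T(7)=17685, T(8)=46300, T(9)=121215, T(10)=317345, T(11)=830820; answer 830820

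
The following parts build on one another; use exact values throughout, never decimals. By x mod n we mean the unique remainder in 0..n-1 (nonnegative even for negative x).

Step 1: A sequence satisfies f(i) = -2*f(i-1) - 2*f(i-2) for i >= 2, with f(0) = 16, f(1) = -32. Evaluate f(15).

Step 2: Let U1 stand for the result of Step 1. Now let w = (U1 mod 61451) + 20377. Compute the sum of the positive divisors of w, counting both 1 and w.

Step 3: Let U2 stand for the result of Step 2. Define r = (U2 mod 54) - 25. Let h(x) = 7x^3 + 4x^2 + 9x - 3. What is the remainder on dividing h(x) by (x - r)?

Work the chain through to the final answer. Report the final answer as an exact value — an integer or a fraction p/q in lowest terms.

-107103

Step 1: f(2) = -2*(-32) - 2*(16) = 32; iterating: f(2)=32, f(3)=0, f(4)=-64, f(5)=128, f(6)=-128, f(7)=0, f(8)=256, f(9)=-512, f(10)=512, f(11)=0, f(12)=-1024, f(13)=2048, f(14)=-2048, f(15)=0; answer 0
Step 2: U1 = 0; w = 20377; 20377 = 7 * 41 * 71; sigma = (1 + 7) * (1 + 41) * (1 + 71) = 8 * 42 * 72 = 24192; answer 24192
Step 3: U2 = 24192; r = -25; remainder = value at the root: 7*(-25)^3 + 4*(-25)^2 + 9*(-25)^1 - 3 = (-109375) + (2500) + (-225) + (-3) = -107103; answer -107103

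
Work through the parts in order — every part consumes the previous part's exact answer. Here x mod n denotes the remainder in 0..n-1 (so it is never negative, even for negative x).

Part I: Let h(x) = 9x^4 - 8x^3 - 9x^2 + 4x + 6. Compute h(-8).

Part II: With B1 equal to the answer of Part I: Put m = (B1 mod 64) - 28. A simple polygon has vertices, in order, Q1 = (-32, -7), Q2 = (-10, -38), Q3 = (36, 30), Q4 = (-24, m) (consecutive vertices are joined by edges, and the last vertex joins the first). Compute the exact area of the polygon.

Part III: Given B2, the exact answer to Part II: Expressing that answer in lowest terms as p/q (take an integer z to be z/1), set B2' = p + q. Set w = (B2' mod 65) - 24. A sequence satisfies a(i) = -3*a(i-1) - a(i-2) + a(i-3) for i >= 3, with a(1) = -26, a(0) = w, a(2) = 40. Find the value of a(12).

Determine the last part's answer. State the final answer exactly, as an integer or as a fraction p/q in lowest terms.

Part I: 9*(-8)^4 - 8*(-8)^3 - 9*(-8)^2 + 4*(-8)^1 + 6 = (36864) + (4096) + (-576) + (-32) + (6) = 40358; answer 40358
Part II: B1 = 40358; m = 10; cross terms: (-32*-38 - -10*-7)=1146, (-10*30 - 36*-38)=1068, (36*10 - -24*30)=1080, (-24*-7 - -32*10)=488; twice the area = |3782| = 3782; area = 1891; answer 1891
Part III: B2 = 1891; threaded value p + q = 1892; w = -17; a(3) = -3*(40) - 1*(-26) + 1*(-17) = -111; iterating: a(3)=-111, a(4)=267, a(5)=-650, a(6)=1572, a(7)=-3799, a(8)=9175, a(9)=-22154, a(10)=53488, a(11)=-129135, a(12)=311763; answer 311763

311763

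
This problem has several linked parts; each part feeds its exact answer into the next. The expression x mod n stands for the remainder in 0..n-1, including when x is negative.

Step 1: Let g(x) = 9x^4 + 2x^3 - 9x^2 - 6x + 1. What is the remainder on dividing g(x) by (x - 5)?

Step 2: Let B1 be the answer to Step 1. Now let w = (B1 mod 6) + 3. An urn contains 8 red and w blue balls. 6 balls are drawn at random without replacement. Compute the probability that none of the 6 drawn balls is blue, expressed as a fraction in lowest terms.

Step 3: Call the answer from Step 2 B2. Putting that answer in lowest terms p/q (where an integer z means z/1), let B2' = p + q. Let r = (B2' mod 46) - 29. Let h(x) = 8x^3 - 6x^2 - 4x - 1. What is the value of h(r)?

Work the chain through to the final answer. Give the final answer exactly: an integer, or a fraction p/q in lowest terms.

-48529

Step 1: remainder = value at the root: 9*(5)^4 + 2*(5)^3 - 9*(5)^2 - 6*(5)^1 + 1 = (5625) + (250) + (-225) + (-30) + (1) = 5621; answer 5621
Step 2: B1 = 5621; w = 8; total draws C(16,6) = 8008; favorable C(8,6) = 28; P = 1/286; answer 1/286
Step 3: B2 = 1/286; threaded value p + q = 287; r = -18; 8*(-18)^3 - 6*(-18)^2 - 4*(-18)^1 - 1 = (-46656) + (-1944) + (72) + (-1) = -48529; answer -48529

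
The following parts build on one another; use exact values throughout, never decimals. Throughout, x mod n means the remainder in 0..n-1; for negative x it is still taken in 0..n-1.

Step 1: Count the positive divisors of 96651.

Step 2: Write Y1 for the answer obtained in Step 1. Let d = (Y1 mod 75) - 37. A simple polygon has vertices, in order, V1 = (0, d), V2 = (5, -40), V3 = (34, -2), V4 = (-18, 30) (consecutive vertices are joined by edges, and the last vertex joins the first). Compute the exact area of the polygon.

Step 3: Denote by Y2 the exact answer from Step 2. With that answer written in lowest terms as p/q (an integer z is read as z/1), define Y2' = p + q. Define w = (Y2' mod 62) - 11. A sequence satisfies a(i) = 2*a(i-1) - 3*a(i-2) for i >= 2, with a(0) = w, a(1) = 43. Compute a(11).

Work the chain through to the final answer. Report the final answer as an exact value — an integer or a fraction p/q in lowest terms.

-11309

Step 1: 96651 = 3^2 * 10739; number of divisors = (2+1) * (1+1) = 6; answer 6
Step 2: Y1 = 6; d = -31; cross terms: (0*-40 - 5*-31)=155, (5*-2 - 34*-40)=1350, (34*30 - -18*-2)=984, (-18*-31 - 0*30)=558; twice the area = |3047| = 3047; area = 3047/2; answer 3047/2
Step 3: Y2 = 3047/2; threaded value p + q = 3049; w = 0; a(2) = 2*(43) - 3*(0) = 86; iterating: a(2)=86, a(3)=43, a(4)=-172, a(5)=-473, a(6)=-430, a(7)=559, a(8)=2408, a(9)=3139, a(10)=-946, a(11)=-11309; answer -11309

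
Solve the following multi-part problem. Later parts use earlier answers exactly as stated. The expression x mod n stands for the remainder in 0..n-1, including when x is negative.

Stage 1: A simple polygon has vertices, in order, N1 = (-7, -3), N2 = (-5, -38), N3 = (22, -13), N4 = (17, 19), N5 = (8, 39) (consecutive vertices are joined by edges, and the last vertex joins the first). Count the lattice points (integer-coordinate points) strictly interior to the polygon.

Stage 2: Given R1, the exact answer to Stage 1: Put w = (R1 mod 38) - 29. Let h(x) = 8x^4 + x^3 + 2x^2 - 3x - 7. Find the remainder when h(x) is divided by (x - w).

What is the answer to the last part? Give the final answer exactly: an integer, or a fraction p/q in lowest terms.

79223

Stage 1: cross terms: (-7*-38 - -5*-3)=251, (-5*-13 - 22*-38)=901, (22*19 - 17*-13)=639, (17*39 - 8*19)=511, (8*-3 - -7*39)=249; twice the area = |2551| = 2551; area = 2551/2; boundary points = 1 + 1 + 1 + 1 + 3 = 7; strictly interior points = area - boundary/2 + 1 = 1273; answer 1273
Stage 2: R1 = 1273; w = -10; remainder = value at the root: 8*(-10)^4 + 1*(-10)^3 + 2*(-10)^2 - 3*(-10)^1 - 7 = (80000) + (-1000) + (200) + (30) + (-7) = 79223; answer 79223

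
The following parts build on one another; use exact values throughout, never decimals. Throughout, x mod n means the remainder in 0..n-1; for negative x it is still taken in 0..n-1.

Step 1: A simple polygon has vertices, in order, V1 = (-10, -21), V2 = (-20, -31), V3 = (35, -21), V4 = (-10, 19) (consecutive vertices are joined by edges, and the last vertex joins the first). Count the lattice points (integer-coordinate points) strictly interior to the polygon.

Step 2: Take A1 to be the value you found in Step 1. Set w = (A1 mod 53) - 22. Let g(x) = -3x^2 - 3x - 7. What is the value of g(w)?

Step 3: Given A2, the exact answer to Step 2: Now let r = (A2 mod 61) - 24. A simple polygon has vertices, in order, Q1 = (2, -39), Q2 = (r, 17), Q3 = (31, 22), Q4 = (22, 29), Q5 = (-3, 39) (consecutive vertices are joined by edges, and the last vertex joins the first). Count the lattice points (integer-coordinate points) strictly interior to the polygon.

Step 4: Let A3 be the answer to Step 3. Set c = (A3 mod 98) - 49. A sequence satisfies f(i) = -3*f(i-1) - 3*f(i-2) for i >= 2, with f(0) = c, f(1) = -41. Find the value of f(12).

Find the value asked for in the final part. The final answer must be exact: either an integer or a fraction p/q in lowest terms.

Step 1: cross terms: (-10*-31 - -20*-21)=-110, (-20*-21 - 35*-31)=1505, (35*19 - -10*-21)=455, (-10*-21 - -10*19)=400; twice the area = |2250| = 2250; area = 1125; boundary points = 10 + 5 + 5 + 40 = 60; strictly interior points = area - boundary/2 + 1 = 1096; answer 1096
Step 2: A1 = 1096; w = 14; -3*(14)^2 - 3*(14)^1 - 7 = (-588) + (-42) + (-7) = -637; answer -637
Step 3: A2 = -637; r = 10; cross terms: (2*17 - 10*-39)=424, (10*22 - 31*17)=-307, (31*29 - 22*22)=415, (22*39 - -3*29)=945, (-3*-39 - 2*39)=39; twice the area = |1516| = 1516; area = 758; boundary points = 8 + 1 + 1 + 5 + 1 = 16; strictly interior points = area - boundary/2 + 1 = 751; answer 751
Step 4: A3 = 751; c = 16; f(2) = -3*(-41) - 3*(16) = 75; iterating: f(2)=75, f(3)=-102, f(4)=81, f(5)=63, f(6)=-432, f(7)=1107, f(8)=-2025, f(9)=2754, f(10)=-2187, f(11)=-1701, f(12)=11664; answer 11664

11664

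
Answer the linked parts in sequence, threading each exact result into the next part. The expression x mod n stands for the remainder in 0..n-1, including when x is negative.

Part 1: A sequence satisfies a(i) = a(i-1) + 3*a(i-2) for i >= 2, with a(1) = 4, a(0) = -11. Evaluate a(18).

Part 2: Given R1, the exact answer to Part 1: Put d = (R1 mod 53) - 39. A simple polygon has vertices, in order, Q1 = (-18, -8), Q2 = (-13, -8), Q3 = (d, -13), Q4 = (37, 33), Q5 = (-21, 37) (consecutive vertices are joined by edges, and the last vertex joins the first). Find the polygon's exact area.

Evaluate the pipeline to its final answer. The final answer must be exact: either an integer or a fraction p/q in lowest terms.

Part 1: a(2) = 1*(4) + 3*(-11) = -29; iterating: a(2)=-29, a(3)=-17, a(4)=-104, a(5)=-155, a(6)=-467, a(7)=-932, a(8)=-2333, a(9)=-5129, a(10)=-12128, a(11)=-27515, a(12)=-63899, a(13)=-146444, a(14)=-338141, a(15)=-777473, a(16)=-1791896, a(17)=-4124315, a(18)=-9500003; answer -9500003
Part 2: R1 = -9500003; d = -4; cross terms: (-18*-8 - -13*-8)=40, (-13*-13 - -4*-8)=137, (-4*33 - 37*-13)=349, (37*37 - -21*33)=2062, (-21*-8 - -18*37)=834; twice the area = |3422| = 3422; area = 1711; answer 1711

1711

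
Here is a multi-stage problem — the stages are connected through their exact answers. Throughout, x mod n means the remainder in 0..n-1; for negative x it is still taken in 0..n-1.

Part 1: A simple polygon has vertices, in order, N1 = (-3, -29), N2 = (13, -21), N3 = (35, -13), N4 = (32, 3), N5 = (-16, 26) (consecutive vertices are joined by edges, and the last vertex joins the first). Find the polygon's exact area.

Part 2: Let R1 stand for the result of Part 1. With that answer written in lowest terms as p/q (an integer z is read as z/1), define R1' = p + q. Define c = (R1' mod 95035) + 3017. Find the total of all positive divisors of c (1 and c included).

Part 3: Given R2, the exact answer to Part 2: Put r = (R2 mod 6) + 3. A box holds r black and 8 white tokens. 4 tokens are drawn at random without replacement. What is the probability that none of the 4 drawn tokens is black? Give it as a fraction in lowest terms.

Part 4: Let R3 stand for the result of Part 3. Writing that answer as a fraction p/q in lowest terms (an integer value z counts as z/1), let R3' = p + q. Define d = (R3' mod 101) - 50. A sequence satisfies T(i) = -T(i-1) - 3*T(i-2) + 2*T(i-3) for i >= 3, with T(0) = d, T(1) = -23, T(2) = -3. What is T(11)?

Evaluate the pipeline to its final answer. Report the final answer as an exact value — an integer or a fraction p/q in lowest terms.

-17121

Part 1: cross terms: (-3*-21 - 13*-29)=440, (13*-13 - 35*-21)=566, (35*3 - 32*-13)=521, (32*26 - -16*3)=880, (-16*-29 - -3*26)=542; twice the area = |2949| = 2949; area = 2949/2; answer 2949/2
Part 2: R1 = 2949/2; threaded value p + q = 2951; c = 5968; 5968 = 2^4 * 373; sigma = (1 + 2 + 4 + 8 + 16) * (1 + 373) = 31 * 374 = 11594; answer 11594
Part 3: R2 = 11594; r = 5; total draws C(13,4) = 715; favorable C(8,4) = 70; P = 14/143; answer 14/143
Part 4: R3 = 14/143; threaded value p + q = 157; d = 6; T(3) = -1*(-3) - 3*(-23) + 2*(6) = 84; iterating: T(3)=84, T(4)=-121, T(5)=-137, T(6)=668, T(7)=-499, T(8)=-1779, T(9)=4612, T(10)=-273, T(11)=-17121; answer -17121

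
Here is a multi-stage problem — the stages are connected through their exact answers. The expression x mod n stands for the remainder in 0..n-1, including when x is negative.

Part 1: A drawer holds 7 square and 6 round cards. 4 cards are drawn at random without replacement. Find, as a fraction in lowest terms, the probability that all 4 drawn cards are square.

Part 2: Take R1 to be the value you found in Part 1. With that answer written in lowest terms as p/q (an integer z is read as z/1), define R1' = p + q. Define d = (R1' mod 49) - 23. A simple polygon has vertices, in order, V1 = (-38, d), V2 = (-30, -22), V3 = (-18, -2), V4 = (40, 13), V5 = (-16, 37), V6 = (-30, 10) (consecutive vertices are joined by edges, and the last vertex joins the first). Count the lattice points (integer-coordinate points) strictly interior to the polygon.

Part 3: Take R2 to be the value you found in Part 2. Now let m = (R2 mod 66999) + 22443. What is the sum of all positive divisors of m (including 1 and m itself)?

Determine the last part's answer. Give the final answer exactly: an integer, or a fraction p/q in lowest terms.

32160

Part 1: total draws C(13,4) = 715; favorable C(7,4) = 35; P = 7/143; answer 7/143
Part 2: R1 = 7/143; threaded value p + q = 150; d = -20; cross terms: (-38*-22 - -30*-20)=236, (-30*-2 - -18*-22)=-336, (-18*13 - 40*-2)=-154, (40*37 - -16*13)=1688, (-16*10 - -30*37)=950, (-30*-20 - -38*10)=980; twice the area = |3364| = 3364; area = 1682; boundary points = 2 + 4 + 1 + 8 + 1 + 2 = 18; strictly interior points = area - boundary/2 + 1 = 1674; answer 1674
Part 3: R2 = 1674; m = 24117; 24117 = 3 * 8039; sigma = (1 + 3) * (1 + 8039) = 4 * 8040 = 32160; answer 32160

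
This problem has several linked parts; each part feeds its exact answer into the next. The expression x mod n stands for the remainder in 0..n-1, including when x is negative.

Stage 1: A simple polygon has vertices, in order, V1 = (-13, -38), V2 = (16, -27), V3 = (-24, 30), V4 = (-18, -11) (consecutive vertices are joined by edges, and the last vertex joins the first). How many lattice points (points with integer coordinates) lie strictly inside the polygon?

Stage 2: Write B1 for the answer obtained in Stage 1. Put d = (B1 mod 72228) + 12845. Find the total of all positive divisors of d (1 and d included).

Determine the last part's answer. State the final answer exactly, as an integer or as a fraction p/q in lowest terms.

27360

Stage 1: cross terms: (-13*-27 - 16*-38)=959, (16*30 - -24*-27)=-168, (-24*-11 - -18*30)=804, (-18*-38 - -13*-11)=541; twice the area = |2136| = 2136; area = 1068; boundary points = 1 + 1 + 1 + 1 = 4; strictly interior points = area - boundary/2 + 1 = 1067; answer 1067
Stage 2: B1 = 1067; d = 13912; 13912 = 2^3 * 37 * 47; sigma = (1 + 2 + 4 + 8) * (1 + 37) * (1 + 47) = 15 * 38 * 48 = 27360; answer 27360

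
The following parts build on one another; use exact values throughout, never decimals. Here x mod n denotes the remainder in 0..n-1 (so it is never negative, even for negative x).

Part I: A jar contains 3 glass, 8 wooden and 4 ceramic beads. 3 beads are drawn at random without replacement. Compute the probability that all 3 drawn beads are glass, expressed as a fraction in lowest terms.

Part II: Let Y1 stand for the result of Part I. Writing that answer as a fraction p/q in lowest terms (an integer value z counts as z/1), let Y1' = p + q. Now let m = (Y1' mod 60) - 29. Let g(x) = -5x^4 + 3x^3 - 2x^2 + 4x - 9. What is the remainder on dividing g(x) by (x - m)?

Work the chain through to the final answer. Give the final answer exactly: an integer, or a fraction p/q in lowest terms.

-11055

Part I: total draws C(15,3) = 455; favorable C(3,3) = 1; P = 1/455; answer 1/455
Part II: Y1 = 1/455; threaded value p + q = 456; m = 7; remainder = value at the root: -5*(7)^4 + 3*(7)^3 - 2*(7)^2 + 4*(7)^1 - 9 = (-12005) + (1029) + (-98) + (28) + (-9) = -11055; answer -11055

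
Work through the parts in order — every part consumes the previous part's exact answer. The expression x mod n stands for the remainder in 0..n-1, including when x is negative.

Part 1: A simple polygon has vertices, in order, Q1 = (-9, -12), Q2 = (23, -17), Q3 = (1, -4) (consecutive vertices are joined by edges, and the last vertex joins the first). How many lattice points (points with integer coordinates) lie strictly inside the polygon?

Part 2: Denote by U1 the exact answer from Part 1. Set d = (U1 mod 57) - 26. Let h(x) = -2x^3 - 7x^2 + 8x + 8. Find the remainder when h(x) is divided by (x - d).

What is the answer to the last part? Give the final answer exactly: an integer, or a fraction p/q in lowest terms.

Part 1: cross terms: (-9*-17 - 23*-12)=429, (23*-4 - 1*-17)=-75, (1*-12 - -9*-4)=-48; twice the area = |306| = 306; area = 153; boundary points = 1 + 1 + 2 = 4; strictly interior points = area - boundary/2 + 1 = 152; answer 152
Part 2: U1 = 152; d = 12; remainder = value at the root: -2*(12)^3 - 7*(12)^2 + 8*(12)^1 + 8 = (-3456) + (-1008) + (96) + (8) = -4360; answer -4360

-4360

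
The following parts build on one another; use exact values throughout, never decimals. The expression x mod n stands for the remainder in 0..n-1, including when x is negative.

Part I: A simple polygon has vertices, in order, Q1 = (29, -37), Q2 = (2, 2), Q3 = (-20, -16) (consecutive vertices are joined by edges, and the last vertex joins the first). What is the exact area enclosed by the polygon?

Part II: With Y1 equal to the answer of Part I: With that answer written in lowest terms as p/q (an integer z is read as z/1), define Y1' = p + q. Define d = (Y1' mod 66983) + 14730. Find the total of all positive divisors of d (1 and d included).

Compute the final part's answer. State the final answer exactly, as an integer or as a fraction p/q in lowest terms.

Part I: cross terms: (29*2 - 2*-37)=132, (2*-16 - -20*2)=8, (-20*-37 - 29*-16)=1204; twice the area = |1344| = 1344; area = 672; answer 672
Part II: Y1 = 672; threaded value p + q = 673; d = 15403; 15403 = 73 * 211; sigma = (1 + 73) * (1 + 211) = 74 * 212 = 15688; answer 15688

15688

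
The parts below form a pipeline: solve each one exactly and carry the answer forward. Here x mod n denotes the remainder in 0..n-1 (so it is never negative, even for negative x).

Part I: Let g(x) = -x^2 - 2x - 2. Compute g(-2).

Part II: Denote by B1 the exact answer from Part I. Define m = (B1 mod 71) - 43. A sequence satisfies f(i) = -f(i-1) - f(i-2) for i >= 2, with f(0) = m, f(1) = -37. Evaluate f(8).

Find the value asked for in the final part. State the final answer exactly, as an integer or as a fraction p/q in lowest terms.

Part I: -1*(-2)^2 - 2*(-2)^1 - 2 = (-4) + (4) + (-2) = -2; answer -2
Part II: B1 = -2; m = 26; f(2) = -1*(-37) - 1*(26) = 11; iterating: f(2)=11, f(3)=26, f(4)=-37, f(5)=11, f(6)=26, f(7)=-37, f(8)=11; answer 11

11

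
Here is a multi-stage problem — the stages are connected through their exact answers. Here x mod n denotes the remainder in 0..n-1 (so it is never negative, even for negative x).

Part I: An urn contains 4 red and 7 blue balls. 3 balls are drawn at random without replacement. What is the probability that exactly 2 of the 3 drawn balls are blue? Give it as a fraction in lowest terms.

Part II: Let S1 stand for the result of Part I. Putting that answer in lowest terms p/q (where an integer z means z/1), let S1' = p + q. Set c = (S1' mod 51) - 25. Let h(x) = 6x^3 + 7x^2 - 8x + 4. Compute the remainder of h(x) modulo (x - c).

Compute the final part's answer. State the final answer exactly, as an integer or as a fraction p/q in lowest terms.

2349

Part I: total draws C(11,3) = 165; favorable C(7,2)*C(4,1) = 84; P = 28/55; answer 28/55
Part II: S1 = 28/55; threaded value p + q = 83; c = 7; remainder = value at the root: 6*(7)^3 + 7*(7)^2 - 8*(7)^1 + 4 = (2058) + (343) + (-56) + (4) = 2349; answer 2349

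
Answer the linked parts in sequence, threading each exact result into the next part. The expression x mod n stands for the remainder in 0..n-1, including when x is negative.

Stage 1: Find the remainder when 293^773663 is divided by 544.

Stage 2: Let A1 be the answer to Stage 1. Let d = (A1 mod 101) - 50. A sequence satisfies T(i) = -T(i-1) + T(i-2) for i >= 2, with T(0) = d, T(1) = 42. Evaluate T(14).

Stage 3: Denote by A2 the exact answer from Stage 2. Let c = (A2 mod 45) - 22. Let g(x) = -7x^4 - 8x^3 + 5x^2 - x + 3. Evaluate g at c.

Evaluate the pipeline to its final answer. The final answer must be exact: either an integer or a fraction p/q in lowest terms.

Stage 1: squarings mod 544: 293^1=293, 293^2=441, 293^4=273, 293^8=1, 293^16=1, 293^32=1, 293^64=1, 293^128=1, 293^256=1, 293^512=1, 293^1024=1, 293^2048=1, 293^4096=1, 293^8192=1, 293^16384=1, 293^32768=1, 293^65536=1, 293^131072=1, 293^262144=1, 293^524288=1; 293^773663 = 293^1 * 293^2 * 293^4 * 293^8 * 293^16 * 293^512 * 293^1024 * 293^2048 * 293^16384 * 293^32768 * 293^65536 * 293^131072 * 293^524288 = 13 (mod 544); answer 13
Stage 2: A1 = 13; d = -37; T(2) = -1*(42) + 1*(-37) = -79; iterating: T(2)=-79, T(3)=121, T(4)=-200, T(5)=321, T(6)=-521, T(7)=842, T(8)=-1363, T(9)=2205, T(10)=-3568, T(11)=5773, T(12)=-9341, T(13)=15114, T(14)=-24455; answer -24455
Stage 3: A2 = -24455; c = 3; -7*(3)^4 - 8*(3)^3 + 5*(3)^2 - 1*(3)^1 + 3 = (-567) + (-216) + (45) + (-3) + (3) = -738; answer -738

-738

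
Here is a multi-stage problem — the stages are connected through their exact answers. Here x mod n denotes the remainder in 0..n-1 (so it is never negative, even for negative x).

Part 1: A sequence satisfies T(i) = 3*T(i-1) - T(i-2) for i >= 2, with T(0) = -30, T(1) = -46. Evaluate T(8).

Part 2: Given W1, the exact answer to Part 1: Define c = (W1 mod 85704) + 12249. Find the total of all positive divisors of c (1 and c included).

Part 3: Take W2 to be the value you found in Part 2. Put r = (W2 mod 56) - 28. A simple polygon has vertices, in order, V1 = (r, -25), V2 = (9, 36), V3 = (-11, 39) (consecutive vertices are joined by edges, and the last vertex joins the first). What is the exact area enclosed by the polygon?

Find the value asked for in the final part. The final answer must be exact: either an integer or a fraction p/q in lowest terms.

Part 1: T(2) = 3*(-46) - 1*(-30) = -108; iterating: T(2)=-108, T(3)=-278, T(4)=-726, T(5)=-1900, T(6)=-4974, T(7)=-13022, T(8)=-34092; answer -34092
Part 2: W1 = -34092; c = 63861; 63861 = 3 * 7 * 3041; sigma = (1 + 3) * (1 + 7) * (1 + 3041) = 4 * 8 * 3042 = 97344; answer 97344
Part 3: W2 = 97344; r = -12; cross terms: (-12*36 - 9*-25)=-207, (9*39 - -11*36)=747, (-11*-25 - -12*39)=743; twice the area = |1283| = 1283; area = 1283/2; answer 1283/2

1283/2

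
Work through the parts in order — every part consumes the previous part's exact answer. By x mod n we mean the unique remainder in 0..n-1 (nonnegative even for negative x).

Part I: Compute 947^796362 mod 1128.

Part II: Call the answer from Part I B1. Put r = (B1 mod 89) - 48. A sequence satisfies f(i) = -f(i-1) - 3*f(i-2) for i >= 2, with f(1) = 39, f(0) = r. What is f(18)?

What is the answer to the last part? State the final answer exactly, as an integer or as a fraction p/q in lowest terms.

Part I: squarings mod 1128: 947^1=947, 947^2=49, 947^4=145, 947^8=721, 947^16=961, 947^32=817, 947^64=841, 947^128=25, 947^256=625, 947^512=337, 947^1024=769, 947^2048=289, 947^4096=49, 947^8192=145, 947^16384=721, 947^32768=961, 947^65536=817, 947^131072=841, 947^262144=25, 947^524288=625; 947^796362 = 947^2 * 947^8 * 947^64 * 947^128 * 947^512 * 947^1024 * 947^8192 * 947^262144 * 947^524288 = 361 (mod 1128); answer 361
Part II: B1 = 361; r = -43; f(2) = -1*(39) - 3*(-43) = 90; iterating: f(2)=90, f(3)=-207, f(4)=-63, f(5)=684, f(6)=-495, f(7)=-1557, f(8)=3042, f(9)=1629, f(10)=-10755, f(11)=5868, f(12)=26397, f(13)=-44001, f(14)=-35190, f(15)=167193, f(16)=-61623, f(17)=-439956, f(18)=624825; answer 624825

624825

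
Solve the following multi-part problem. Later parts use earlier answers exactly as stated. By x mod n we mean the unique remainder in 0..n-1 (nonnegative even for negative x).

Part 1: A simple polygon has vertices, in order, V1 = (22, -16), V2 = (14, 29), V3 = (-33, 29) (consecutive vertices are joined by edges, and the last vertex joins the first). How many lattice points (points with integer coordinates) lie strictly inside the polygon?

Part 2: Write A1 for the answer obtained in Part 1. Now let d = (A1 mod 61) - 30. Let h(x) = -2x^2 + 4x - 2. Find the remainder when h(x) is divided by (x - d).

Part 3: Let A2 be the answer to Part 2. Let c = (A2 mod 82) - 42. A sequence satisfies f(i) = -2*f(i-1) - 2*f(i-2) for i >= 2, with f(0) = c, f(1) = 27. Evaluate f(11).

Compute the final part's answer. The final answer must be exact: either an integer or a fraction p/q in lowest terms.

Part 1: cross terms: (22*29 - 14*-16)=862, (14*29 - -33*29)=1363, (-33*-16 - 22*29)=-110; twice the area = |2115| = 2115; area = 2115/2; boundary points = 1 + 47 + 5 = 53; strictly interior points = area - boundary/2 + 1 = 1032; answer 1032
Part 2: A1 = 1032; d = 26; remainder = value at the root: -2*(26)^2 + 4*(26)^1 - 2 = (-1352) + (104) + (-2) = -1250; answer -1250
Part 3: A2 = -1250; c = 20; f(2) = -2*(27) - 2*(20) = -94; iterating: f(2)=-94, f(3)=134, f(4)=-80, f(5)=-108, f(6)=376, f(7)=-536, f(8)=320, f(9)=432, f(10)=-1504, f(11)=2144; answer 2144

2144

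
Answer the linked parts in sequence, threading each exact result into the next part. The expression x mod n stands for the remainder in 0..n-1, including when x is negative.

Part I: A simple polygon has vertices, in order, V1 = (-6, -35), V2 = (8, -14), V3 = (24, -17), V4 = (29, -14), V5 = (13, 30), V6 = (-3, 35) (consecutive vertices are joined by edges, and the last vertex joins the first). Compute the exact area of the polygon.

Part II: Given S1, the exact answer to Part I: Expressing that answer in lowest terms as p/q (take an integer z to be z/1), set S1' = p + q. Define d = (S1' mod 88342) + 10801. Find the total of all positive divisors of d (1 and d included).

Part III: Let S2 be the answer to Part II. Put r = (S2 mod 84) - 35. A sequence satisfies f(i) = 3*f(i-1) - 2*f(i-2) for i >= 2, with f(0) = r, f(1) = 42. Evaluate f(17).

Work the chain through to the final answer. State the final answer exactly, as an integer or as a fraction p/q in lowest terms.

10092432

Part I: cross terms: (-6*-14 - 8*-35)=364, (8*-17 - 24*-14)=200, (24*-14 - 29*-17)=157, (29*30 - 13*-14)=1052, (13*35 - -3*30)=545, (-3*-35 - -6*35)=315; twice the area = |2633| = 2633; area = 2633/2; answer 2633/2
Part II: S1 = 2633/2; threaded value p + q = 2635; d = 13436; 13436 = 2^2 * 3359; sigma = (1 + 2 + 4) * (1 + 3359) = 7 * 3360 = 23520; answer 23520
Part III: S2 = 23520; r = -35; f(2) = 3*(42) - 2*(-35) = 196; iterating: f(2)=196, f(3)=504, f(4)=1120, f(5)=2352, f(6)=4816, f(7)=9744, f(8)=19600, f(9)=39312, f(10)=78736, f(11)=157584, f(12)=315280, f(13)=630672, f(14)=1261456, f(15)=2523024, f(16)=5046160, f(17)=10092432; answer 10092432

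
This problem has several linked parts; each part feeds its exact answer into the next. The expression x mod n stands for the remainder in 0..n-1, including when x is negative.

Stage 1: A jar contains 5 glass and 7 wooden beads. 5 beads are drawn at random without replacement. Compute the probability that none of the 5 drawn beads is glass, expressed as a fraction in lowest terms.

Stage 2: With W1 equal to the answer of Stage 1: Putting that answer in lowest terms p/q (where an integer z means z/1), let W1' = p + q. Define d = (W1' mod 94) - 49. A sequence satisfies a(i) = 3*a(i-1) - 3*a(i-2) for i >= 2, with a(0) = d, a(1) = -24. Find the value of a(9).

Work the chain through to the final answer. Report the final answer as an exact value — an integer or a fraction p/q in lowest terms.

12150

Stage 1: total draws C(12,5) = 792; favorable C(7,5) = 21; P = 7/264; answer 7/264
Stage 2: W1 = 7/264; threaded value p + q = 271; d = 34; a(2) = 3*(-24) - 3*(34) = -174; iterating: a(2)=-174, a(3)=-450, a(4)=-828, a(5)=-1134, a(6)=-918, a(7)=648, a(8)=4698, a(9)=12150; answer 12150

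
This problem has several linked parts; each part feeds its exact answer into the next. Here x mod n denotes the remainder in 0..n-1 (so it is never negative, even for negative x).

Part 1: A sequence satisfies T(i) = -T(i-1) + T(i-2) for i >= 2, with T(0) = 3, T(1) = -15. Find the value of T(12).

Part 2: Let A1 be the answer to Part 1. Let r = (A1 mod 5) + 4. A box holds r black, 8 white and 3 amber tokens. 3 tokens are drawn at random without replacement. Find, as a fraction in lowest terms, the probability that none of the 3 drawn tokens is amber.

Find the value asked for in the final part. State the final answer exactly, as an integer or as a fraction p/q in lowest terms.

Part 1: T(2) = -1*(-15) + 1*(3) = 18; iterating: T(2)=18, T(3)=-33, T(4)=51, T(5)=-84, T(6)=135, T(7)=-219, T(8)=354, T(9)=-573, T(10)=927, T(11)=-1500, T(12)=2427; answer 2427
Part 2: A1 = 2427; r = 6; total draws C(17,3) = 680; favorable C(14,3) = 364; P = 91/170; answer 91/170

91/170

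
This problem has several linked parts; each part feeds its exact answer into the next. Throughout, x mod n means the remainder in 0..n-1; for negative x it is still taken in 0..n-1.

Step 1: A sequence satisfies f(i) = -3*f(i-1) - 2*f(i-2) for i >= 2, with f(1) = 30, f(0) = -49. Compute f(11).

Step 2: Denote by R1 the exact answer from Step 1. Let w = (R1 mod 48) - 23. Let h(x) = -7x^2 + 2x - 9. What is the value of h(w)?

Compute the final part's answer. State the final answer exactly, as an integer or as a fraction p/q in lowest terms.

Step 1: f(2) = -3*(30) - 2*(-49) = 8; iterating: f(2)=8, f(3)=-84, f(4)=236, f(5)=-540, f(6)=1148, f(7)=-2364, f(8)=4796, f(9)=-9660, f(10)=19388, f(11)=-38844; answer -38844
Step 2: R1 = -38844; w = 13; -7*(13)^2 + 2*(13)^1 - 9 = (-1183) + (26) + (-9) = -1166; answer -1166

-1166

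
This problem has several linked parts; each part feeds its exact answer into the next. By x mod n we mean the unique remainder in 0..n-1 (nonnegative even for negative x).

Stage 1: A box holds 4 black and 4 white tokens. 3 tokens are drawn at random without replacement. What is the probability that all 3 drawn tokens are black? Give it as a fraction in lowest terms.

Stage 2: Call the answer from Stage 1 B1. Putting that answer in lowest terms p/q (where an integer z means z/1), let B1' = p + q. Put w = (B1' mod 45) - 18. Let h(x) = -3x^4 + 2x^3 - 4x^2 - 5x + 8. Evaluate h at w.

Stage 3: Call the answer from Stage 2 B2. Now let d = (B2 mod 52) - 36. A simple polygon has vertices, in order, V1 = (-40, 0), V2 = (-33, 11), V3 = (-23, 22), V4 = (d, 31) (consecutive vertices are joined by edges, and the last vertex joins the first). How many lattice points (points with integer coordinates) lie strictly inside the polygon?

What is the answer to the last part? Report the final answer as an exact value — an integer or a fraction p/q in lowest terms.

180

Stage 1: total draws C(8,3) = 56; favorable C(4,3) = 4; P = 1/14; answer 1/14
Stage 2: B1 = 1/14; threaded value p + q = 15; w = -3; -3*(-3)^4 + 2*(-3)^3 - 4*(-3)^2 - 5*(-3)^1 + 8 = (-243) + (-54) + (-36) + (15) + (8) = -310; answer -310
Stage 3: B2 = -310; d = -34; cross terms: (-40*11 - -33*0)=-440, (-33*22 - -23*11)=-473, (-23*31 - -34*22)=35, (-34*0 - -40*31)=1240; twice the area = |362| = 362; area = 181; boundary points = 1 + 1 + 1 + 1 = 4; strictly interior points = area - boundary/2 + 1 = 180; answer 180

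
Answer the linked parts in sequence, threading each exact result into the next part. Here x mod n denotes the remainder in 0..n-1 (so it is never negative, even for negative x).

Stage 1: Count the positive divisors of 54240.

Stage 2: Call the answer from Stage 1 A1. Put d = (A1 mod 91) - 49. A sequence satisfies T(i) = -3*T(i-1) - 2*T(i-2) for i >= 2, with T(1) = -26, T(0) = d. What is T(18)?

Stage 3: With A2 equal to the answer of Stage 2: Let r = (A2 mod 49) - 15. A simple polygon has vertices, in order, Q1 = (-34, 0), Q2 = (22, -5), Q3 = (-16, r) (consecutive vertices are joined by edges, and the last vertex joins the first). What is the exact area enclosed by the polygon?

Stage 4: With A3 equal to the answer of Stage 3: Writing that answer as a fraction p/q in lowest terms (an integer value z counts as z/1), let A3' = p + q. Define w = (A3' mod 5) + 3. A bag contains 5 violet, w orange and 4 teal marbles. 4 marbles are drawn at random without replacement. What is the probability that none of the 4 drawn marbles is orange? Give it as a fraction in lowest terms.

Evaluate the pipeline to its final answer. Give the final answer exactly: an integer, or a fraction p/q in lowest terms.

Stage 1: 54240 = 2^5 * 3 * 5 * 113; number of divisors = (5+1) * (1+1) * (1+1) * (1+1) = 48; answer 48
Stage 2: A1 = 48; d = -1; T(2) = -3*(-26) - 2*(-1) = 80; iterating: T(2)=80, T(3)=-188, T(4)=404, T(5)=-836, T(6)=1700, T(7)=-3428, T(8)=6884, T(9)=-13796, T(10)=27620, T(11)=-55268, T(12)=110564, T(13)=-221156, T(14)=442340, T(15)=-884708, T(16)=1769444, T(17)=-3538916, T(18)=7077860; answer 7077860
Stage 3: A2 = 7077860; r = -9; cross terms: (-34*-5 - 22*0)=170, (22*-9 - -16*-5)=-278, (-16*0 - -34*-9)=-306; twice the area = |-414| = 414; area = 207; answer 207
Stage 4: A3 = 207; threaded value p + q = 208; w = 6; total draws C(15,4) = 1365; favorable C(9,4) = 126; P = 6/65; answer 6/65

6/65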